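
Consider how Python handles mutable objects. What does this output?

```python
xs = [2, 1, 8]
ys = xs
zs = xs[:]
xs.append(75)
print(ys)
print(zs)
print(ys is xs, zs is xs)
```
[2, 1, 8, 75]
[2, 1, 8]
True False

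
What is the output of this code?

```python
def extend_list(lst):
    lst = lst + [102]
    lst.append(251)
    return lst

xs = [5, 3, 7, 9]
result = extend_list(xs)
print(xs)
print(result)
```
[5, 3, 7, 9]
[5, 3, 7, 9, 102, 251]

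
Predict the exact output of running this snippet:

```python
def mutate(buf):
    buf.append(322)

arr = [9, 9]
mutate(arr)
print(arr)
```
[9, 9, 322]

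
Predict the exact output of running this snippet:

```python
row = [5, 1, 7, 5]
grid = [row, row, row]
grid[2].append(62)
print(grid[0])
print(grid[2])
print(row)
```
[5, 1, 7, 5, 62]
[5, 1, 7, 5, 62]
[5, 1, 7, 5, 62]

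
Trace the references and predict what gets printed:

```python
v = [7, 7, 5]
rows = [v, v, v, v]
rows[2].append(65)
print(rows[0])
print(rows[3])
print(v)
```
[7, 7, 5, 65]
[7, 7, 5, 65]
[7, 7, 5, 65]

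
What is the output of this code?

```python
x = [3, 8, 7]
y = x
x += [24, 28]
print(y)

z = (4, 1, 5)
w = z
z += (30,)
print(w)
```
[3, 8, 7, 24, 28]
(4, 1, 5)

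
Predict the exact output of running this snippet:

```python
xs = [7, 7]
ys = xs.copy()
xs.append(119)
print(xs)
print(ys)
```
[7, 7, 119]
[7, 7]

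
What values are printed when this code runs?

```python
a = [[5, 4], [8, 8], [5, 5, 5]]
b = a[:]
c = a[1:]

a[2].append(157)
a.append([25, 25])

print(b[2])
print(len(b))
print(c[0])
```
[5, 5, 5, 157]
3
[8, 8]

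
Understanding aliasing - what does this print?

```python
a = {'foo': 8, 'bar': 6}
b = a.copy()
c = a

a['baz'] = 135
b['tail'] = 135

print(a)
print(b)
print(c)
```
{'foo': 8, 'bar': 6, 'baz': 135}
{'foo': 8, 'bar': 6, 'tail': 135}
{'foo': 8, 'bar': 6, 'baz': 135}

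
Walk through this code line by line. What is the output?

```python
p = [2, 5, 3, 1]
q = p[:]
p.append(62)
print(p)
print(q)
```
[2, 5, 3, 1, 62]
[2, 5, 3, 1]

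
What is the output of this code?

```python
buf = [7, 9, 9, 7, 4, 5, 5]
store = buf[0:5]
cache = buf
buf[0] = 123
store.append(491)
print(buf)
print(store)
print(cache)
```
[123, 9, 9, 7, 4, 5, 5]
[7, 9, 9, 7, 4, 491]
[123, 9, 9, 7, 4, 5, 5]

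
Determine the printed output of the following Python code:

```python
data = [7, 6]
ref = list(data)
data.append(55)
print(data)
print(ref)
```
[7, 6, 55]
[7, 6]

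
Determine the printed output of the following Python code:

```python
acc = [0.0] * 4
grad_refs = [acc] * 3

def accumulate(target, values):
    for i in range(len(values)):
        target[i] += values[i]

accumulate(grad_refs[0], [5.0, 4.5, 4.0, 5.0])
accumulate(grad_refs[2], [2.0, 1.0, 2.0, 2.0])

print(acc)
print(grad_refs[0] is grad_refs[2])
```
[7.0, 5.5, 6.0, 7.0]
True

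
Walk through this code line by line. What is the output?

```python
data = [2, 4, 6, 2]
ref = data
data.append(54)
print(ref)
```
[2, 4, 6, 2, 54]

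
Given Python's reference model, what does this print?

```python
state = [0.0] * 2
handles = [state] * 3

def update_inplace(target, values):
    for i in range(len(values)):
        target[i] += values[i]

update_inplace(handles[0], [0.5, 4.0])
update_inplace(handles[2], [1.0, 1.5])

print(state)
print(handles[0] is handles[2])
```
[1.5, 5.5]
True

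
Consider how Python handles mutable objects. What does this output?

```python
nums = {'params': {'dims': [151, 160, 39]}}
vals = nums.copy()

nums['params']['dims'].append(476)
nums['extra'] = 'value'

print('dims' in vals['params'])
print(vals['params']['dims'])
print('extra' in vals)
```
True
[151, 160, 39, 476]
False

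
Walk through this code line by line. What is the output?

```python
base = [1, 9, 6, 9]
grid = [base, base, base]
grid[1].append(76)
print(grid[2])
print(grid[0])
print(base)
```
[1, 9, 6, 9, 76]
[1, 9, 6, 9, 76]
[1, 9, 6, 9, 76]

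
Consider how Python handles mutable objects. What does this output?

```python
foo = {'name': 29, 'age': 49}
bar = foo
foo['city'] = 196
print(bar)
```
{'name': 29, 'age': 49, 'city': 196}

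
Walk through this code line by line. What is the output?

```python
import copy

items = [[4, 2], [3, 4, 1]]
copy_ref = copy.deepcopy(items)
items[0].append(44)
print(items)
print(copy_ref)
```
[[4, 2, 44], [3, 4, 1]]
[[4, 2], [3, 4, 1]]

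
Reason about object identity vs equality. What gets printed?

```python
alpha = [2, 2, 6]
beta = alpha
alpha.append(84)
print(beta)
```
[2, 2, 6, 84]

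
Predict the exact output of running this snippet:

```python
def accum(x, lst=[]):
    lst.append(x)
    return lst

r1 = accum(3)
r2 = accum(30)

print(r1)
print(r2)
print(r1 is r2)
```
[3, 30]
[3, 30]
True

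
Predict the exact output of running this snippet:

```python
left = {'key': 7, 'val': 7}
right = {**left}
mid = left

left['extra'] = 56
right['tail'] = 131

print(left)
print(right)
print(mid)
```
{'key': 7, 'val': 7, 'extra': 56}
{'key': 7, 'val': 7, 'tail': 131}
{'key': 7, 'val': 7, 'extra': 56}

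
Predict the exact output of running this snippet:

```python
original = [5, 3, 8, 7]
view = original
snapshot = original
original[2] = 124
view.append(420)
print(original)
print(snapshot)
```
[5, 3, 124, 7, 420]
[5, 3, 124, 7, 420]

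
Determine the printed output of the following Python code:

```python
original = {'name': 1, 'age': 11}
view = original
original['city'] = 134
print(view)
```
{'name': 1, 'age': 11, 'city': 134}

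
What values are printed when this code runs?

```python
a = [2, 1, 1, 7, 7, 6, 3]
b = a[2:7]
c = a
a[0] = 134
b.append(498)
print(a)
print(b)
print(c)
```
[134, 1, 1, 7, 7, 6, 3]
[1, 7, 7, 6, 3, 498]
[134, 1, 1, 7, 7, 6, 3]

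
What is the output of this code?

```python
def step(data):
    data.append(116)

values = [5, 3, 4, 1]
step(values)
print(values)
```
[5, 3, 4, 1, 116]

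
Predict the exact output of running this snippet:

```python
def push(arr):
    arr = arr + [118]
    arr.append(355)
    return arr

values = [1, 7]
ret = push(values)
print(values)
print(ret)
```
[1, 7]
[1, 7, 118, 355]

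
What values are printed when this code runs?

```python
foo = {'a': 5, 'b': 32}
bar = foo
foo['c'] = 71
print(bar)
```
{'a': 5, 'b': 32, 'c': 71}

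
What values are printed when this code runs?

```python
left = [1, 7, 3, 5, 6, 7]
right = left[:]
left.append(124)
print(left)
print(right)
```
[1, 7, 3, 5, 6, 7, 124]
[1, 7, 3, 5, 6, 7]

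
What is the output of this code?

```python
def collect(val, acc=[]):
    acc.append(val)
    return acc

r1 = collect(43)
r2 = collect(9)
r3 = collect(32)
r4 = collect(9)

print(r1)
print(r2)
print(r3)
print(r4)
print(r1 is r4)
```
[43, 9, 32, 9]
[43, 9, 32, 9]
[43, 9, 32, 9]
[43, 9, 32, 9]
True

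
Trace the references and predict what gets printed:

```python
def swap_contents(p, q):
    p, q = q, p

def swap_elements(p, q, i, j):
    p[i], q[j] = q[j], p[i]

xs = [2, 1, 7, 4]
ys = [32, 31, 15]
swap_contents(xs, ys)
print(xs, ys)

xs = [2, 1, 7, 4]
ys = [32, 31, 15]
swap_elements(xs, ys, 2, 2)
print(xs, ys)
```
[2, 1, 7, 4] [32, 31, 15]
[2, 1, 15, 4] [32, 31, 7]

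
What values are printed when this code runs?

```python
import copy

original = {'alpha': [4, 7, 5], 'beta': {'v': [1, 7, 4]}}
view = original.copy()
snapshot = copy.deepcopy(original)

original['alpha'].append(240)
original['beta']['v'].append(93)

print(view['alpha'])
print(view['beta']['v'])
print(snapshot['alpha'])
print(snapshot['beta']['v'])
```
[4, 7, 5, 240]
[1, 7, 4, 93]
[4, 7, 5]
[1, 7, 4]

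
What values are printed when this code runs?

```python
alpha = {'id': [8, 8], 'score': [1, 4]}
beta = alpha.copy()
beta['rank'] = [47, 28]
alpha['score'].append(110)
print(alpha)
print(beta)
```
{'id': [8, 8], 'score': [1, 4, 110]}
{'id': [8, 8], 'score': [1, 4, 110], 'rank': [47, 28]}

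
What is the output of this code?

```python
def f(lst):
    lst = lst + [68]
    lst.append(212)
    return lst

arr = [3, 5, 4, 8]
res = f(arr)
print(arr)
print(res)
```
[3, 5, 4, 8]
[3, 5, 4, 8, 68, 212]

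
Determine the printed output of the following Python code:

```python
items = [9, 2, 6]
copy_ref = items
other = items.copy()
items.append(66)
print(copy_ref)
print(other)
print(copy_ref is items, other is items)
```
[9, 2, 6, 66]
[9, 2, 6]
True False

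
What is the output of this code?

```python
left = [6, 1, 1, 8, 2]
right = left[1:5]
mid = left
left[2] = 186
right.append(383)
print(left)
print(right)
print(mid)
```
[6, 1, 186, 8, 2]
[1, 1, 8, 2, 383]
[6, 1, 186, 8, 2]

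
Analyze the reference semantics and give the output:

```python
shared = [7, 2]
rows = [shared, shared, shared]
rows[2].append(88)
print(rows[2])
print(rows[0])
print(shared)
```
[7, 2, 88]
[7, 2, 88]
[7, 2, 88]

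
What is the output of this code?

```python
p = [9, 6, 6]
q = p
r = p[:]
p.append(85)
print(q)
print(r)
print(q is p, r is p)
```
[9, 6, 6, 85]
[9, 6, 6]
True False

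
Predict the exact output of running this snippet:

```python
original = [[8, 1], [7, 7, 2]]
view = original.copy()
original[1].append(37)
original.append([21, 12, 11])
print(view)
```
[[8, 1], [7, 7, 2, 37]]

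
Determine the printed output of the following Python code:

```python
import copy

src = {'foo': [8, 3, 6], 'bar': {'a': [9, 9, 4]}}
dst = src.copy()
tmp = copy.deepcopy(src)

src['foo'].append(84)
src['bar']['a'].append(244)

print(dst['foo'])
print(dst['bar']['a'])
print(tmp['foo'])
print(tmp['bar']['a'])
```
[8, 3, 6, 84]
[9, 9, 4, 244]
[8, 3, 6]
[9, 9, 4]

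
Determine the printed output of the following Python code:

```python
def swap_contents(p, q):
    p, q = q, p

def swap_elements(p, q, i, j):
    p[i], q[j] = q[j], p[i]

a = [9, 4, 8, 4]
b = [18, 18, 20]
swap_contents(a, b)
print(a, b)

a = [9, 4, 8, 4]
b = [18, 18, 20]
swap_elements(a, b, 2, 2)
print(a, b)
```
[9, 4, 8, 4] [18, 18, 20]
[9, 4, 20, 4] [18, 18, 8]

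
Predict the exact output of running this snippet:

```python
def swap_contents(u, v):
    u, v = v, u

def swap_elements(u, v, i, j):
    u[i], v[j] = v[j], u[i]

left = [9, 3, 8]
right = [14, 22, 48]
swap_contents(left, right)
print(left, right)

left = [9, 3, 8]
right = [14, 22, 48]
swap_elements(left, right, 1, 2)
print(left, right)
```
[9, 3, 8] [14, 22, 48]
[9, 48, 8] [14, 22, 3]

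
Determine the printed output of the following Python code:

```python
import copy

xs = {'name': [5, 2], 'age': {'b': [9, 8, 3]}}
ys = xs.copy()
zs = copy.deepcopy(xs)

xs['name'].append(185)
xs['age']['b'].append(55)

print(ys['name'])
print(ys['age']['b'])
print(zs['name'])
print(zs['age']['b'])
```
[5, 2, 185]
[9, 8, 3, 55]
[5, 2]
[9, 8, 3]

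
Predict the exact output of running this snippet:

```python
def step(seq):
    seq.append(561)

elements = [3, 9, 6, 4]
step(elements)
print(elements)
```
[3, 9, 6, 4, 561]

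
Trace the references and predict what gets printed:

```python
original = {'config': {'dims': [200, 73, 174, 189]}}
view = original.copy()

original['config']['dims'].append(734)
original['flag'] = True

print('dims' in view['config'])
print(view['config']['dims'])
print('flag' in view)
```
True
[200, 73, 174, 189, 734]
False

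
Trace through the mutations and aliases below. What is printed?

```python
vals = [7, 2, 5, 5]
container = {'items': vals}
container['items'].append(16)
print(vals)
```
[7, 2, 5, 5, 16]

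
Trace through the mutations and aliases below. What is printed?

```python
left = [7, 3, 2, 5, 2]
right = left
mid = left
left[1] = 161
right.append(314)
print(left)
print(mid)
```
[7, 161, 2, 5, 2, 314]
[7, 161, 2, 5, 2, 314]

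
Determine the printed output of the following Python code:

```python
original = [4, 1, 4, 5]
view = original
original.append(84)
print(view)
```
[4, 1, 4, 5, 84]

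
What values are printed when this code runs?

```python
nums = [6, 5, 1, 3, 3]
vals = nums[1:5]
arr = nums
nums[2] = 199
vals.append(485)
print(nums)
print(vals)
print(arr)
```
[6, 5, 199, 3, 3]
[5, 1, 3, 3, 485]
[6, 5, 199, 3, 3]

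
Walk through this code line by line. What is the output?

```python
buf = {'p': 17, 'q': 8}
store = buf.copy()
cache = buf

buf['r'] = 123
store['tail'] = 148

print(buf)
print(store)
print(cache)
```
{'p': 17, 'q': 8, 'r': 123}
{'p': 17, 'q': 8, 'tail': 148}
{'p': 17, 'q': 8, 'r': 123}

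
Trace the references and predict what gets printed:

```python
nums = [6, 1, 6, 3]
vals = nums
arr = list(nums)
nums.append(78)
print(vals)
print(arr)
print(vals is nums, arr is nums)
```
[6, 1, 6, 3, 78]
[6, 1, 6, 3]
True False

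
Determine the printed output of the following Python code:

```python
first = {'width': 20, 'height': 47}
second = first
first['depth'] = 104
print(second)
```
{'width': 20, 'height': 47, 'depth': 104}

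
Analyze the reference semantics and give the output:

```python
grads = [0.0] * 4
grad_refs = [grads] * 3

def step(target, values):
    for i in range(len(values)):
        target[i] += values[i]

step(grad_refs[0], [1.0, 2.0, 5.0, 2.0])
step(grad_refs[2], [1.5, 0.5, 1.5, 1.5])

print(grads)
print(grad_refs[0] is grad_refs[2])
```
[2.5, 2.5, 6.5, 3.5]
True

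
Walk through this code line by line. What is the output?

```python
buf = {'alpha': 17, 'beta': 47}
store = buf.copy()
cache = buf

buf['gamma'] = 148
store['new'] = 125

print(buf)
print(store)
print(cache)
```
{'alpha': 17, 'beta': 47, 'gamma': 148}
{'alpha': 17, 'beta': 47, 'new': 125}
{'alpha': 17, 'beta': 47, 'gamma': 148}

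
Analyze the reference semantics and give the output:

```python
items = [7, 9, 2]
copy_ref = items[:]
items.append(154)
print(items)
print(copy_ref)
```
[7, 9, 2, 154]
[7, 9, 2]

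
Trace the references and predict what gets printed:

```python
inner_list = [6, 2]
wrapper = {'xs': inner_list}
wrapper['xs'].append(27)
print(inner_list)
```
[6, 2, 27]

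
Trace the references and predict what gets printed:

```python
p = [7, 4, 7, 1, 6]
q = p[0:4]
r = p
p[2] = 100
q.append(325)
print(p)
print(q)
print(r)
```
[7, 4, 100, 1, 6]
[7, 4, 7, 1, 325]
[7, 4, 100, 1, 6]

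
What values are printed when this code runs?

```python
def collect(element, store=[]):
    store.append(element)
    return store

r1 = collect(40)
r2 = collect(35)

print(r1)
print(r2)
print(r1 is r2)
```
[40, 35]
[40, 35]
True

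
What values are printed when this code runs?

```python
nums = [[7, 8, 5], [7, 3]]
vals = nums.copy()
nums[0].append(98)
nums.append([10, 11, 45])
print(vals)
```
[[7, 8, 5, 98], [7, 3]]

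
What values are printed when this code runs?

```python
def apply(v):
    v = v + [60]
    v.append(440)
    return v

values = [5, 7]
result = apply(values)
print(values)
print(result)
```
[5, 7]
[5, 7, 60, 440]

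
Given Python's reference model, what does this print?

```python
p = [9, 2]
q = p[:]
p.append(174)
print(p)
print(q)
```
[9, 2, 174]
[9, 2]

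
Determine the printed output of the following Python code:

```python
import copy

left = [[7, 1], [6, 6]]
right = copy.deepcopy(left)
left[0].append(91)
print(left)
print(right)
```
[[7, 1, 91], [6, 6]]
[[7, 1], [6, 6]]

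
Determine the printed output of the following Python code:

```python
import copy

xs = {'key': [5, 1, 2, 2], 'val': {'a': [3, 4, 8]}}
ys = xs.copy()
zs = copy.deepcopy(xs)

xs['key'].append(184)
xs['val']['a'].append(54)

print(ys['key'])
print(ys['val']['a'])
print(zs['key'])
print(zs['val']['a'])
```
[5, 1, 2, 2, 184]
[3, 4, 8, 54]
[5, 1, 2, 2]
[3, 4, 8]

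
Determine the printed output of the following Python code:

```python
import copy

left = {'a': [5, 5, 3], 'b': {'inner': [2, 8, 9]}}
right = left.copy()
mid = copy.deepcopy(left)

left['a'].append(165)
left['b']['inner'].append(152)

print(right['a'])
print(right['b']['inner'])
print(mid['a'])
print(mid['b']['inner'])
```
[5, 5, 3, 165]
[2, 8, 9, 152]
[5, 5, 3]
[2, 8, 9]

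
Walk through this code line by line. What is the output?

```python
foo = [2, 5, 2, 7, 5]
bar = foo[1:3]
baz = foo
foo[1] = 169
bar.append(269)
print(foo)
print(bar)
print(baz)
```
[2, 169, 2, 7, 5]
[5, 2, 269]
[2, 169, 2, 7, 5]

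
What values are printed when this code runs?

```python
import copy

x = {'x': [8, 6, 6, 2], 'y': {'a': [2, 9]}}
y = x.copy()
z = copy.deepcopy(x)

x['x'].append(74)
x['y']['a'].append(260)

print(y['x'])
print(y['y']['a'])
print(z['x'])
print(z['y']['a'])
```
[8, 6, 6, 2, 74]
[2, 9, 260]
[8, 6, 6, 2]
[2, 9]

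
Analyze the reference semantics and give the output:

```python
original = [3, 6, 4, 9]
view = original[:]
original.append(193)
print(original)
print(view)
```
[3, 6, 4, 9, 193]
[3, 6, 4, 9]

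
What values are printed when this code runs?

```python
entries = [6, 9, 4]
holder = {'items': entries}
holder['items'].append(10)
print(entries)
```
[6, 9, 4, 10]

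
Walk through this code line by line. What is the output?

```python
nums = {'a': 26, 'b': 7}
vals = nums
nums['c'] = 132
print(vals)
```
{'a': 26, 'b': 7, 'c': 132}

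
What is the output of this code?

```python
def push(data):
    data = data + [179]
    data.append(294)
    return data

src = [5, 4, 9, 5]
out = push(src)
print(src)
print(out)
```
[5, 4, 9, 5]
[5, 4, 9, 5, 179, 294]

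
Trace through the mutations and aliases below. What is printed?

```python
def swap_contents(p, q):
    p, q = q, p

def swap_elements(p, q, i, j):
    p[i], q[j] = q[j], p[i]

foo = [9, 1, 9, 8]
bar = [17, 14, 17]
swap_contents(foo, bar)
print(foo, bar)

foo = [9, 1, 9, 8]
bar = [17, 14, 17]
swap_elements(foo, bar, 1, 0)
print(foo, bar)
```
[9, 1, 9, 8] [17, 14, 17]
[9, 17, 9, 8] [1, 14, 17]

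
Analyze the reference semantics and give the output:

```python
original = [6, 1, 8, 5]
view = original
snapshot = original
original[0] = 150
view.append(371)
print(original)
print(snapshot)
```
[150, 1, 8, 5, 371]
[150, 1, 8, 5, 371]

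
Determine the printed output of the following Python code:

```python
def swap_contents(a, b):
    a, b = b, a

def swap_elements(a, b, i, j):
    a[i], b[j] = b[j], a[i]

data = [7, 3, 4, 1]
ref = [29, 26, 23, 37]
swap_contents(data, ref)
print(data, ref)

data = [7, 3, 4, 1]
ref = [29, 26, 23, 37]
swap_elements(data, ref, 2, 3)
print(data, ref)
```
[7, 3, 4, 1] [29, 26, 23, 37]
[7, 3, 37, 1] [29, 26, 23, 4]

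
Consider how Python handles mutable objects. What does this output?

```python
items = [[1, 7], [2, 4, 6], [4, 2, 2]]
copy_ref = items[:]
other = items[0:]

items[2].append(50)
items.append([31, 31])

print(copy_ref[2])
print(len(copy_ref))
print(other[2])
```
[4, 2, 2, 50]
3
[4, 2, 2, 50]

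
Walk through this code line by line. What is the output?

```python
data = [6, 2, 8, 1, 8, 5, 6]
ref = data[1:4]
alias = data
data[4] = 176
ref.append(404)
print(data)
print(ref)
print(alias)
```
[6, 2, 8, 1, 176, 5, 6]
[2, 8, 1, 404]
[6, 2, 8, 1, 176, 5, 6]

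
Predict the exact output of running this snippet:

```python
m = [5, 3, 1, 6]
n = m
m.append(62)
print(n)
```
[5, 3, 1, 6, 62]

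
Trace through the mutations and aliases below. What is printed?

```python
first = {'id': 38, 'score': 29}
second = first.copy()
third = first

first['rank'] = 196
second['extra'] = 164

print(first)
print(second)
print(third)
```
{'id': 38, 'score': 29, 'rank': 196}
{'id': 38, 'score': 29, 'extra': 164}
{'id': 38, 'score': 29, 'rank': 196}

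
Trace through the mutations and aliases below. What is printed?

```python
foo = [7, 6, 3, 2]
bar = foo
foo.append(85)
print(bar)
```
[7, 6, 3, 2, 85]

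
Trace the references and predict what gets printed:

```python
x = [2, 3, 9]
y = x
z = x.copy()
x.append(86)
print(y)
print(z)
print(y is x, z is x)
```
[2, 3, 9, 86]
[2, 3, 9]
True False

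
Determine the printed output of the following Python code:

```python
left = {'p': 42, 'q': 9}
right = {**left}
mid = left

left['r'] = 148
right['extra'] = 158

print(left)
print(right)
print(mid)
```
{'p': 42, 'q': 9, 'r': 148}
{'p': 42, 'q': 9, 'extra': 158}
{'p': 42, 'q': 9, 'r': 148}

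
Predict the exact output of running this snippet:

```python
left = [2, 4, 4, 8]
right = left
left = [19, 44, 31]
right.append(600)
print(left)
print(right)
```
[19, 44, 31]
[2, 4, 4, 8, 600]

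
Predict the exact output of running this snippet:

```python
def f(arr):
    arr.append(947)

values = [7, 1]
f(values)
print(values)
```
[7, 1, 947]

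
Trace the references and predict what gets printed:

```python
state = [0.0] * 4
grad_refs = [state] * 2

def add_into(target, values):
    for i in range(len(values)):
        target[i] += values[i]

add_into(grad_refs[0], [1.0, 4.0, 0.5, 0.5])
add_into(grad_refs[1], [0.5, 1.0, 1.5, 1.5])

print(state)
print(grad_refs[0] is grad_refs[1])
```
[1.5, 5.0, 2.0, 2.0]
True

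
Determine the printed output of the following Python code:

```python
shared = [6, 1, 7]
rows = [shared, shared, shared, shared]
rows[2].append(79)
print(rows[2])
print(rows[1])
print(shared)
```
[6, 1, 7, 79]
[6, 1, 7, 79]
[6, 1, 7, 79]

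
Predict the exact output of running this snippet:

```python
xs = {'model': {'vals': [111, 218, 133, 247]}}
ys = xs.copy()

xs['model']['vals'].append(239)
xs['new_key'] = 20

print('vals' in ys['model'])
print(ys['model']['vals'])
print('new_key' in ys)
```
True
[111, 218, 133, 247, 239]
False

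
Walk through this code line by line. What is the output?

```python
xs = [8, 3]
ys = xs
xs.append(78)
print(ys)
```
[8, 3, 78]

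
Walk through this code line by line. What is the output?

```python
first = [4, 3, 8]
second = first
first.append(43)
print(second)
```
[4, 3, 8, 43]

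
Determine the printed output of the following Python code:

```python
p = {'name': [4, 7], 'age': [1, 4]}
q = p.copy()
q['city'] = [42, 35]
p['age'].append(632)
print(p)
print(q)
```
{'name': [4, 7], 'age': [1, 4, 632]}
{'name': [4, 7], 'age': [1, 4, 632], 'city': [42, 35]}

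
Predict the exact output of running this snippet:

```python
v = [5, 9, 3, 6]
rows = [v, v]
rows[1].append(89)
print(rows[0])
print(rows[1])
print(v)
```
[5, 9, 3, 6, 89]
[5, 9, 3, 6, 89]
[5, 9, 3, 6, 89]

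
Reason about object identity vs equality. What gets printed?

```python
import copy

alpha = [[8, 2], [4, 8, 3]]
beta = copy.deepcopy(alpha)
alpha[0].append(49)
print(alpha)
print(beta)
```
[[8, 2, 49], [4, 8, 3]]
[[8, 2], [4, 8, 3]]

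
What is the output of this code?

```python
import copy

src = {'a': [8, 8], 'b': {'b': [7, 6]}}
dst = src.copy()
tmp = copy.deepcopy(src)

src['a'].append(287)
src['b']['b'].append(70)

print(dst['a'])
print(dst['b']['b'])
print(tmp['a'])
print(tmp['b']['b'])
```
[8, 8, 287]
[7, 6, 70]
[8, 8]
[7, 6]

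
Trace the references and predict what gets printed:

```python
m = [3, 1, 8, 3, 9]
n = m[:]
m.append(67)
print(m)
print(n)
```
[3, 1, 8, 3, 9, 67]
[3, 1, 8, 3, 9]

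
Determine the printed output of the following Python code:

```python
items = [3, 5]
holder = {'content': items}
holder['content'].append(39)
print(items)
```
[3, 5, 39]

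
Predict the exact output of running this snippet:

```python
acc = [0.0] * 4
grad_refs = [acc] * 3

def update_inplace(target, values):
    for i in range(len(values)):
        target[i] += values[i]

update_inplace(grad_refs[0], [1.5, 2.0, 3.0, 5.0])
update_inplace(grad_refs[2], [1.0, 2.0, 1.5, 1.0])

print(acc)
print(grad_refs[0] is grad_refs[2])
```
[2.5, 4.0, 4.5, 6.0]
True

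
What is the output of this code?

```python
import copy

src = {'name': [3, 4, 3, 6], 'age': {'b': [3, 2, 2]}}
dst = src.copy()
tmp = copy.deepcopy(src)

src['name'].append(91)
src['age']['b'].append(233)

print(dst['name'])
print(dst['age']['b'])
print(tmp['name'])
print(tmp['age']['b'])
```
[3, 4, 3, 6, 91]
[3, 2, 2, 233]
[3, 4, 3, 6]
[3, 2, 2]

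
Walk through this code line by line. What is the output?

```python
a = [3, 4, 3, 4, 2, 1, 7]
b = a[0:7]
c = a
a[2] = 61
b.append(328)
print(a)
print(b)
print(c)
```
[3, 4, 61, 4, 2, 1, 7]
[3, 4, 3, 4, 2, 1, 7, 328]
[3, 4, 61, 4, 2, 1, 7]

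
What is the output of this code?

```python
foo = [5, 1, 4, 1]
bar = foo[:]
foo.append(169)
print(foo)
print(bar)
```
[5, 1, 4, 1, 169]
[5, 1, 4, 1]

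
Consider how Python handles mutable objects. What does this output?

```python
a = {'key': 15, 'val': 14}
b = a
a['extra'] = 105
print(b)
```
{'key': 15, 'val': 14, 'extra': 105}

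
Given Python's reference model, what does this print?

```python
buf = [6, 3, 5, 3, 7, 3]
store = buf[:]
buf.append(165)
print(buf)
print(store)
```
[6, 3, 5, 3, 7, 3, 165]
[6, 3, 5, 3, 7, 3]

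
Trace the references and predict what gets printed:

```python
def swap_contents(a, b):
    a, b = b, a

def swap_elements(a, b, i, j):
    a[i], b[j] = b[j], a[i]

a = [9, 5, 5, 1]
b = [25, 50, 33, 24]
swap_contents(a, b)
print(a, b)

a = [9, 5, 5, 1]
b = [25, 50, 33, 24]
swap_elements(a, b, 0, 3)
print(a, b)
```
[9, 5, 5, 1] [25, 50, 33, 24]
[24, 5, 5, 1] [25, 50, 33, 9]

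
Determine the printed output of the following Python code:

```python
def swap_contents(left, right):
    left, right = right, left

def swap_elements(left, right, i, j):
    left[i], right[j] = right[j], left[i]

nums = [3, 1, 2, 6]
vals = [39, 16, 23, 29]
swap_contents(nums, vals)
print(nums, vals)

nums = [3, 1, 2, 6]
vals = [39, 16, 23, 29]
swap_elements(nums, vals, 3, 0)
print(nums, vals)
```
[3, 1, 2, 6] [39, 16, 23, 29]
[3, 1, 2, 39] [6, 16, 23, 29]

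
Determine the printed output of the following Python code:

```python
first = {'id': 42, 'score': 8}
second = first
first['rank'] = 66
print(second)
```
{'id': 42, 'score': 8, 'rank': 66}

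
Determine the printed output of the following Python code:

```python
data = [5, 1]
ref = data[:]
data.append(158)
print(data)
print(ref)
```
[5, 1, 158]
[5, 1]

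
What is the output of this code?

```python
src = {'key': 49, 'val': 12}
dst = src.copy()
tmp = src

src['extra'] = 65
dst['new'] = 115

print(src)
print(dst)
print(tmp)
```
{'key': 49, 'val': 12, 'extra': 65}
{'key': 49, 'val': 12, 'new': 115}
{'key': 49, 'val': 12, 'extra': 65}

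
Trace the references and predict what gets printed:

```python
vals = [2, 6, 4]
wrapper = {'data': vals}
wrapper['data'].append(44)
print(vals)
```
[2, 6, 4, 44]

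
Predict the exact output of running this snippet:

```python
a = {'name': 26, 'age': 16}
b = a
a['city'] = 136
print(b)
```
{'name': 26, 'age': 16, 'city': 136}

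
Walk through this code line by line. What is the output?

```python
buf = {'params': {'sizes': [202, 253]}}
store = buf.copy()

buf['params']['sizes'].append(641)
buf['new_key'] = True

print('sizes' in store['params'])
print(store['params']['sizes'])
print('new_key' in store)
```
True
[202, 253, 641]
False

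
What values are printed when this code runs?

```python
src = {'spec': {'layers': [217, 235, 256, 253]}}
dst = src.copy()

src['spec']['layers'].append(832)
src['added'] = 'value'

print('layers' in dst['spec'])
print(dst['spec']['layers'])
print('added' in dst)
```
True
[217, 235, 256, 253, 832]
False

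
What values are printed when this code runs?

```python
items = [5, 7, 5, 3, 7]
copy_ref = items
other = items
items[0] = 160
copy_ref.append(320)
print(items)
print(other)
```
[160, 7, 5, 3, 7, 320]
[160, 7, 5, 3, 7, 320]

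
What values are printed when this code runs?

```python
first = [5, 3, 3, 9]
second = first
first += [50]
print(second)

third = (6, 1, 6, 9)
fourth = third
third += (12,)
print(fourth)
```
[5, 3, 3, 9, 50]
(6, 1, 6, 9)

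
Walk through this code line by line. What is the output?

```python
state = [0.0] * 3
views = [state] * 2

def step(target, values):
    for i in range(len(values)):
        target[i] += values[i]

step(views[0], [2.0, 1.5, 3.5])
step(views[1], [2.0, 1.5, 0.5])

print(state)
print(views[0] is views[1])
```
[4.0, 3.0, 4.0]
True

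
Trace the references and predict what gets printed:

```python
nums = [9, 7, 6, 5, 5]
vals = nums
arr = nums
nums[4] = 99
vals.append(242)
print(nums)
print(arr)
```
[9, 7, 6, 5, 99, 242]
[9, 7, 6, 5, 99, 242]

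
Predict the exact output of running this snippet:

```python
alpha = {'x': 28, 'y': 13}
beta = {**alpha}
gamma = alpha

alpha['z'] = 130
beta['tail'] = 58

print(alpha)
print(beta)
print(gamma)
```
{'x': 28, 'y': 13, 'z': 130}
{'x': 28, 'y': 13, 'tail': 58}
{'x': 28, 'y': 13, 'z': 130}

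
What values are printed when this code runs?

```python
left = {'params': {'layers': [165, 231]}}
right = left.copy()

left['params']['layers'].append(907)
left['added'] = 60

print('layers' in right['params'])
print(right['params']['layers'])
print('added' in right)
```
True
[165, 231, 907]
False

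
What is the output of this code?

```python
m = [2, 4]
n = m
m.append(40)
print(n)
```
[2, 4, 40]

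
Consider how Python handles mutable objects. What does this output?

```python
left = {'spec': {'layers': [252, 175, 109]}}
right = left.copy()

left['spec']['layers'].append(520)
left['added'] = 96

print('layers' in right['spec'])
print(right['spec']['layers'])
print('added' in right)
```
True
[252, 175, 109, 520]
False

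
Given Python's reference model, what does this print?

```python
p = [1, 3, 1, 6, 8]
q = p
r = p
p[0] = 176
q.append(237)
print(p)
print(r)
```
[176, 3, 1, 6, 8, 237]
[176, 3, 1, 6, 8, 237]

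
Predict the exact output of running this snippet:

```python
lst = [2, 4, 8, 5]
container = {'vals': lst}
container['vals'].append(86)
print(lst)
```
[2, 4, 8, 5, 86]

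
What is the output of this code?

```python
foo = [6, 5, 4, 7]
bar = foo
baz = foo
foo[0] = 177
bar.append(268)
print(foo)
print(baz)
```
[177, 5, 4, 7, 268]
[177, 5, 4, 7, 268]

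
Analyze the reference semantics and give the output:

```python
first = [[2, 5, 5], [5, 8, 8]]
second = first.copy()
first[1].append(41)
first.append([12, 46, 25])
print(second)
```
[[2, 5, 5], [5, 8, 8, 41]]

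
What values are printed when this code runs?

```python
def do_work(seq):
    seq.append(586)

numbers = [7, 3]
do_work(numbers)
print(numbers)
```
[7, 3, 586]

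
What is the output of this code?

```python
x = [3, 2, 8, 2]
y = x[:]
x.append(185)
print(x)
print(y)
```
[3, 2, 8, 2, 185]
[3, 2, 8, 2]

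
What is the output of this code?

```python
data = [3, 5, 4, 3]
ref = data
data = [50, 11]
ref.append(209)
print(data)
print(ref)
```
[50, 11]
[3, 5, 4, 3, 209]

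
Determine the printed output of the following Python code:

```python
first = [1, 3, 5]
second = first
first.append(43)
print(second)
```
[1, 3, 5, 43]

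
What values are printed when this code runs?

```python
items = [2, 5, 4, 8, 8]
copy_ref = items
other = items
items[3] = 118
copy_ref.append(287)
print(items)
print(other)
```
[2, 5, 4, 118, 8, 287]
[2, 5, 4, 118, 8, 287]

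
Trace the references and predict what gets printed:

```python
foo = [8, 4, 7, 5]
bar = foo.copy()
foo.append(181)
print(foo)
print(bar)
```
[8, 4, 7, 5, 181]
[8, 4, 7, 5]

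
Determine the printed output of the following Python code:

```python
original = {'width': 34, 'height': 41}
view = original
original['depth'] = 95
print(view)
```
{'width': 34, 'height': 41, 'depth': 95}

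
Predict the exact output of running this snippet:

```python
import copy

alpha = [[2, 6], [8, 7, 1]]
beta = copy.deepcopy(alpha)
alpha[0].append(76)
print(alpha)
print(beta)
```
[[2, 6, 76], [8, 7, 1]]
[[2, 6], [8, 7, 1]]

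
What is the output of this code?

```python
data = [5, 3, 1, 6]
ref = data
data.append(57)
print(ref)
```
[5, 3, 1, 6, 57]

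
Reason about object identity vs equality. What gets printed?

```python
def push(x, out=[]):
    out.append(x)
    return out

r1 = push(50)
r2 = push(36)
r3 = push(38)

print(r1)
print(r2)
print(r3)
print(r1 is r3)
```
[50, 36, 38]
[50, 36, 38]
[50, 36, 38]
True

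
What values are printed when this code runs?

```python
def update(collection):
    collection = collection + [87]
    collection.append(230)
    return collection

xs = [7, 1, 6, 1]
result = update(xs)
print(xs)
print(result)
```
[7, 1, 6, 1]
[7, 1, 6, 1, 87, 230]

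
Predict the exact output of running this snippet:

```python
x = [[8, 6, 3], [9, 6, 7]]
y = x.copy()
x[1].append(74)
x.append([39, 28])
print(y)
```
[[8, 6, 3], [9, 6, 7, 74]]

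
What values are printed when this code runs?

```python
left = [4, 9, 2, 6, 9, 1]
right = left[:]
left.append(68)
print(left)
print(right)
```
[4, 9, 2, 6, 9, 1, 68]
[4, 9, 2, 6, 9, 1]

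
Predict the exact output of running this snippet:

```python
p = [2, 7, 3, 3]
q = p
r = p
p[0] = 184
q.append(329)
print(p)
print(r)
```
[184, 7, 3, 3, 329]
[184, 7, 3, 3, 329]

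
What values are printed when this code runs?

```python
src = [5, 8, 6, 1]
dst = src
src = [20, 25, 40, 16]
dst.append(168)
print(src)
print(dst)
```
[20, 25, 40, 16]
[5, 8, 6, 1, 168]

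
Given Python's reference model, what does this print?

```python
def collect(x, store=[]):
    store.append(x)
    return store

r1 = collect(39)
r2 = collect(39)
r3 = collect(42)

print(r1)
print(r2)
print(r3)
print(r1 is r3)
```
[39, 39, 42]
[39, 39, 42]
[39, 39, 42]
True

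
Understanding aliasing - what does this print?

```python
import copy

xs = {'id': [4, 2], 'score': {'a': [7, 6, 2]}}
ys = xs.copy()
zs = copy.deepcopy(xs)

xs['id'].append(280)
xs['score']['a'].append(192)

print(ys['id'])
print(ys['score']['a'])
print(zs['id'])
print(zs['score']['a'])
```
[4, 2, 280]
[7, 6, 2, 192]
[4, 2]
[7, 6, 2]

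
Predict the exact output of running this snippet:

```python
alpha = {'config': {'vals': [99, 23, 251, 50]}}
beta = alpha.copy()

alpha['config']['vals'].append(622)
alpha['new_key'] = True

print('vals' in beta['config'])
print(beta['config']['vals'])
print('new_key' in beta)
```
True
[99, 23, 251, 50, 622]
False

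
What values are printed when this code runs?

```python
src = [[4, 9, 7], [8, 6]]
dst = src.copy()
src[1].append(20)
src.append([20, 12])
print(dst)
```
[[4, 9, 7], [8, 6, 20]]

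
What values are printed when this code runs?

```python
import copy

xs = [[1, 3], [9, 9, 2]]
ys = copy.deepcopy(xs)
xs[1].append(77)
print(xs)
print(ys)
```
[[1, 3], [9, 9, 2, 77]]
[[1, 3], [9, 9, 2]]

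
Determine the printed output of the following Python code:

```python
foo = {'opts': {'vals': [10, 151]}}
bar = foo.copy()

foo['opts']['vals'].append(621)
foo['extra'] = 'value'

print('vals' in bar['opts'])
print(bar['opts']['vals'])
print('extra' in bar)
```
True
[10, 151, 621]
False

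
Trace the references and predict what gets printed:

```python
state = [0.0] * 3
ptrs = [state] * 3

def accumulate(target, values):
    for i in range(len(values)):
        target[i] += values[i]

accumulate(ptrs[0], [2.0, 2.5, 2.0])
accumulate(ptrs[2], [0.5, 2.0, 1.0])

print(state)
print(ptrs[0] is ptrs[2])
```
[2.5, 4.5, 3.0]
True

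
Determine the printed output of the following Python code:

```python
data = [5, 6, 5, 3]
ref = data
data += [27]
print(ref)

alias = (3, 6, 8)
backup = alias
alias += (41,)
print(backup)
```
[5, 6, 5, 3, 27]
(3, 6, 8)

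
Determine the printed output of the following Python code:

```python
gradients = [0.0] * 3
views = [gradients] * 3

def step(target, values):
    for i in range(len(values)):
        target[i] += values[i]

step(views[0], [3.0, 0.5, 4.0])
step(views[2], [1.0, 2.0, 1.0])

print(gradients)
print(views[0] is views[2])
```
[4.0, 2.5, 5.0]
True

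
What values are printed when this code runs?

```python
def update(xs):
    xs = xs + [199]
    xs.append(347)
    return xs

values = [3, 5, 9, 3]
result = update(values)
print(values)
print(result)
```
[3, 5, 9, 3]
[3, 5, 9, 3, 199, 347]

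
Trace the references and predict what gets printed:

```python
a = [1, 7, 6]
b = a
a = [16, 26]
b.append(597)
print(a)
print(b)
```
[16, 26]
[1, 7, 6, 597]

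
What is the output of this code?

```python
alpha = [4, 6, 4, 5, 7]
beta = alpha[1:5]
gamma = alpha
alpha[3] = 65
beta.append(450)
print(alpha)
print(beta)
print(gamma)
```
[4, 6, 4, 65, 7]
[6, 4, 5, 7, 450]
[4, 6, 4, 65, 7]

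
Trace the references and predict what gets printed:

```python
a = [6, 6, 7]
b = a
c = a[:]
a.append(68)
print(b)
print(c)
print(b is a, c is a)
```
[6, 6, 7, 68]
[6, 6, 7]
True False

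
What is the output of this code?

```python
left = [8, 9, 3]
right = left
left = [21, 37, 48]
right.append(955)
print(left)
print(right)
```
[21, 37, 48]
[8, 9, 3, 955]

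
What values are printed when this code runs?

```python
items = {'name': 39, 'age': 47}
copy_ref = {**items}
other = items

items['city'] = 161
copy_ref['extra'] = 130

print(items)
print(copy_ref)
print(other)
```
{'name': 39, 'age': 47, 'city': 161}
{'name': 39, 'age': 47, 'extra': 130}
{'name': 39, 'age': 47, 'city': 161}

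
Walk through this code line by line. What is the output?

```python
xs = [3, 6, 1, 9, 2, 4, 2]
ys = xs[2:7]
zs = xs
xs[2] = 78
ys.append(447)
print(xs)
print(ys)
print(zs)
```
[3, 6, 78, 9, 2, 4, 2]
[1, 9, 2, 4, 2, 447]
[3, 6, 78, 9, 2, 4, 2]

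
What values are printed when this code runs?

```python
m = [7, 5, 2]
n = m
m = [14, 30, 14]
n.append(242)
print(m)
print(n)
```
[14, 30, 14]
[7, 5, 2, 242]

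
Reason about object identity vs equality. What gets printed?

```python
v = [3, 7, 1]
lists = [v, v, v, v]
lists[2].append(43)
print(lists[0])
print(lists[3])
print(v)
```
[3, 7, 1, 43]
[3, 7, 1, 43]
[3, 7, 1, 43]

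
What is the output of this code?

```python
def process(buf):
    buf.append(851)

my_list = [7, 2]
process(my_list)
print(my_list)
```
[7, 2, 851]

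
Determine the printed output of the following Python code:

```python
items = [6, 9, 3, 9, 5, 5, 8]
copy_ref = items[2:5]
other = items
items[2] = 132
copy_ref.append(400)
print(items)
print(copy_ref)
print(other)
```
[6, 9, 132, 9, 5, 5, 8]
[3, 9, 5, 400]
[6, 9, 132, 9, 5, 5, 8]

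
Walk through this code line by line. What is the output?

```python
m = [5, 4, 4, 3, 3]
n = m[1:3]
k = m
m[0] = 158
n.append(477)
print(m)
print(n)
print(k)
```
[158, 4, 4, 3, 3]
[4, 4, 477]
[158, 4, 4, 3, 3]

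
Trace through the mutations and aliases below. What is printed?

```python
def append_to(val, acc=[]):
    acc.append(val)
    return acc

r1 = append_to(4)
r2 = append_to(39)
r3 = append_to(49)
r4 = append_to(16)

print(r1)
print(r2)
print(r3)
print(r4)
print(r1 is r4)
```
[4, 39, 49, 16]
[4, 39, 49, 16]
[4, 39, 49, 16]
[4, 39, 49, 16]
True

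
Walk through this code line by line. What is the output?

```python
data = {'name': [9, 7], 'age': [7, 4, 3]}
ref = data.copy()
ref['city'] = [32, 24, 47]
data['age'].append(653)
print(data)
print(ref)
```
{'name': [9, 7], 'age': [7, 4, 3, 653]}
{'name': [9, 7], 'age': [7, 4, 3, 653], 'city': [32, 24, 47]}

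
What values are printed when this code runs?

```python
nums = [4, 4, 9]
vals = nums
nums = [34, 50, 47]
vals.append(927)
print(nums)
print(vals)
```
[34, 50, 47]
[4, 4, 9, 927]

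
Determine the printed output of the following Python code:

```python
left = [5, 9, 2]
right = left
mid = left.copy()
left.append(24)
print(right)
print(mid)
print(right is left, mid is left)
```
[5, 9, 2, 24]
[5, 9, 2]
True False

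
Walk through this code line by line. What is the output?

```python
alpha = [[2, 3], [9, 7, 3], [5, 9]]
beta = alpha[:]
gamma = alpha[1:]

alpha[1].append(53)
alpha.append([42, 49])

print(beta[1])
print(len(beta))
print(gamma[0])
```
[9, 7, 3, 53]
3
[9, 7, 3, 53]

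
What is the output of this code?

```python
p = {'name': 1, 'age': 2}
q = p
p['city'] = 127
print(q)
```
{'name': 1, 'age': 2, 'city': 127}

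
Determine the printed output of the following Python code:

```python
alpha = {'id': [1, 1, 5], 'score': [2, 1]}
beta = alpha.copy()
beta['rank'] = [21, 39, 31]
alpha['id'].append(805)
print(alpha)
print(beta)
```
{'id': [1, 1, 5, 805], 'score': [2, 1]}
{'id': [1, 1, 5, 805], 'score': [2, 1], 'rank': [21, 39, 31]}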